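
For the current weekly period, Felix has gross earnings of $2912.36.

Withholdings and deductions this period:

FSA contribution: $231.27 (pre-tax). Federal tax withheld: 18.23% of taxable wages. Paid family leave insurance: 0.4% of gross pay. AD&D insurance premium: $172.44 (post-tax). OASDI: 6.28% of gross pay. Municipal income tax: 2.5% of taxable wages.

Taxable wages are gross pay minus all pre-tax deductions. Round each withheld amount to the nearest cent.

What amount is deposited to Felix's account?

FSA contribution: $231.27
Taxable wages = $2912.36 − $231.27 = $2681.09
Municipal income tax: $2681.09 × 0.025 = $67.03
Federal tax withheld: $2681.09 × 0.1823 = $488.76
Paid family leave insurance: $2912.36 × 0.004 = $11.65
OASDI: $2912.36 × 0.0628 = $182.90
AD&D insurance premium: $172.44
Total deductions = $231.27 + $67.03 + $488.76 + $11.65 + $182.90 + $172.44 = $1154.05
Net pay = $2912.36 − $1154.05 = $1758.31

$1758.31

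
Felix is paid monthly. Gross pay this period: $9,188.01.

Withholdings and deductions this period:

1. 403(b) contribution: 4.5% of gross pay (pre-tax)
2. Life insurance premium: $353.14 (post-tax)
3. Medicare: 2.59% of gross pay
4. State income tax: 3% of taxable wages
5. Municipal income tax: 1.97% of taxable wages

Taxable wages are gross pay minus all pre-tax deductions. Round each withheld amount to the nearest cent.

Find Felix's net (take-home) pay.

$7,747.34

403(b) contribution: $9,188.01 × 0.045 = $413.46
Taxable wages = $9,188.01 − $413.46 = $8,774.55
State income tax: $8,774.55 × 0.03 = $263.24
Municipal income tax: $8,774.55 × 0.0197 = $172.86
Medicare: $9,188.01 × 0.0259 = $237.97
Life insurance premium: $353.14
Total deductions = $413.46 + $263.24 + $172.86 + $237.97 + $353.14 = $1,440.67
Net pay = $9,188.01 − $1,440.67 = $7,747.34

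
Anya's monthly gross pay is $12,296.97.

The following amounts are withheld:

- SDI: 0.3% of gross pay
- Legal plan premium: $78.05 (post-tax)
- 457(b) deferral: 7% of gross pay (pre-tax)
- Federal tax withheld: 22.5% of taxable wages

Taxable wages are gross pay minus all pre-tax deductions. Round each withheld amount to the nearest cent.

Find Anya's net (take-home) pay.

$8,748.10

457(b) deferral: $12,296.97 × 0.07 = $860.79
Taxable wages = $12,296.97 − $860.79 = $11,436.18
Federal tax withheld: $11,436.18 × 0.225 = $2,573.14
SDI: $12,296.97 × 0.003 = $36.89
Legal plan premium: $78.05
Total deductions = $860.79 + $2,573.14 + $36.89 + $78.05 = $3,548.87
Net pay = $12,296.97 − $3,548.87 = $8,748.10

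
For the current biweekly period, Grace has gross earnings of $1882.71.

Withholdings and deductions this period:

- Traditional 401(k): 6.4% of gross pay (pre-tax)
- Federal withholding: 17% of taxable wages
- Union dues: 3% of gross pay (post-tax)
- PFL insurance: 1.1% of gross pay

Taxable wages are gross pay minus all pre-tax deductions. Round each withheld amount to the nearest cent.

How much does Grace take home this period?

Traditional 401(k): $1882.71 × 0.064 = $120.49
Taxable wages = $1882.71 − $120.49 = $1762.22
Federal withholding: $1762.22 × 0.17 = $299.58
PFL insurance: $1882.71 × 0.011 = $20.71
Union dues: $1882.71 × 0.03 = $56.48
Total deductions = $120.49 + $299.58 + $20.71 + $56.48 = $497.26
Net pay = $1882.71 − $497.26 = $1385.45

$1385.45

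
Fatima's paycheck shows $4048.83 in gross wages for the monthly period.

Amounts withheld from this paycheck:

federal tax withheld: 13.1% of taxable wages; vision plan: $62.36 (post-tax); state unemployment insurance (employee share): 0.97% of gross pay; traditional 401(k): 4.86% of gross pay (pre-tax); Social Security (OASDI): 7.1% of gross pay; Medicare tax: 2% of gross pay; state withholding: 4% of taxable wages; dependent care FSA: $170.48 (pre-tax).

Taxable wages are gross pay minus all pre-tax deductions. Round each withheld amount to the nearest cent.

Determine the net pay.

Traditional 401(k): $4048.83 × 0.0486 = $196.77
Dependent care FSA: $170.48
Pre-tax total = $196.77 + $170.48 = $367.25
Taxable wages = $4048.83 − $367.25 = $3681.58
State withholding: $3681.58 × 0.04 = $147.26
Federal tax withheld: $3681.58 × 0.131 = $482.29
Social Security (OASDI): $4048.83 × 0.071 = $287.47
State unemployment insurance (employee share): $4048.83 × 0.0097 = $39.27
Medicare tax: $4048.83 × 0.02 = $80.98
Vision plan: $62.36
Total deductions = $196.77 + $170.48 + $147.26 + $482.29 + $287.47 + $39.27 + $80.98 + $62.36 = $1466.88
Net pay = $4048.83 − $1466.88 = $2581.95

$2581.95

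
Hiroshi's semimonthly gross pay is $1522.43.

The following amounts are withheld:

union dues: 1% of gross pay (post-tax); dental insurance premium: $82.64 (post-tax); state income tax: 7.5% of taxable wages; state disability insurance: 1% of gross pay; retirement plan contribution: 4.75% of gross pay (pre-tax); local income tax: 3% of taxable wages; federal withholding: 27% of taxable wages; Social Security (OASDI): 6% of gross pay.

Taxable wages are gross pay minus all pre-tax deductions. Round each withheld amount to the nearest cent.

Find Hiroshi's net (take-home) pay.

$701.89

Retirement plan contribution: $1522.43 × 0.0475 = $72.32
Taxable wages = $1522.43 − $72.32 = $1450.11
State income tax: $1450.11 × 0.075 = $108.76
Federal withholding: $1450.11 × 0.27 = $391.53
Local income tax: $1450.11 × 0.03 = $43.50
Social Security (OASDI): $1522.43 × 0.06 = $91.35
State disability insurance: $1522.43 × 0.01 = $15.22
Union dues: $1522.43 × 0.01 = $15.22
Dental insurance premium: $82.64
Total deductions = $72.32 + $108.76 + $391.53 + $43.50 + $91.35 + $15.22 + $15.22 + $82.64 = $820.54
Net pay = $1522.43 − $820.54 = $701.89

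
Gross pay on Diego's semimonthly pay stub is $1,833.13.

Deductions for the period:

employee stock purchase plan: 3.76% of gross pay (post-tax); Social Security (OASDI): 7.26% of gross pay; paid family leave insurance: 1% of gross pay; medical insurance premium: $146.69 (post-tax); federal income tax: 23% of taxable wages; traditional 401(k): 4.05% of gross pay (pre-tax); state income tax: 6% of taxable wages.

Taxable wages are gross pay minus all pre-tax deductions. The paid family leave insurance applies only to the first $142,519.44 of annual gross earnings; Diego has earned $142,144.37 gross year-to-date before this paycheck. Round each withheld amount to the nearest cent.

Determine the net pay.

Traditional 401(k): $1,833.13 × 0.0405 = $74.24
Taxable wages = $1,833.13 − $74.24 = $1,758.89
Federal income tax: $1,758.89 × 0.23 = $404.54
State income tax: $1,758.89 × 0.06 = $105.53
Paid family leave insurance: only $142,519.44 − $142,144.37 = $375.07 of this check is subject → $375.07 × 0.01 = $3.75
Social Security (OASDI): $1,833.13 × 0.0726 = $133.09
Employee stock purchase plan: $1,833.13 × 0.0376 = $68.93
Medical insurance premium: $146.69
Total deductions = $74.24 + $404.54 + $105.53 + $3.75 + $133.09 + $68.93 + $146.69 = $936.77
Net pay = $1,833.13 − $936.77 = $896.36

$896.36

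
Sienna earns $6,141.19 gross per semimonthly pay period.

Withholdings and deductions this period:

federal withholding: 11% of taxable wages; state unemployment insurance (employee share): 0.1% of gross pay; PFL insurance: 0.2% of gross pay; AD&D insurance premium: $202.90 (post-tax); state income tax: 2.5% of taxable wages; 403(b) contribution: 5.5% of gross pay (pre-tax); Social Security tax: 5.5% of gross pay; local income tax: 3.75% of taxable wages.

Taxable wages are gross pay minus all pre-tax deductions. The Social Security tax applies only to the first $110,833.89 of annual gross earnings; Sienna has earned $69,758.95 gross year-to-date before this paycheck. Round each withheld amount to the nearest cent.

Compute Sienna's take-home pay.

403(b) contribution: $6,141.19 × 0.055 = $337.77
Taxable wages = $6,141.19 − $337.77 = $5,803.42
Local income tax: $5,803.42 × 0.0375 = $217.63
Federal withholding: $5,803.42 × 0.11 = $638.38
State income tax: $5,803.42 × 0.025 = $145.09
PFL insurance: $6,141.19 × 0.002 = $12.28
Social Security tax: cap not yet reached, full $6,141.19 is subject → $6,141.19 × 0.055 = $337.77
State unemployment insurance (employee share): $6,141.19 × 0.001 = $6.14
AD&D insurance premium: $202.90
Total deductions = $337.77 + $217.63 + $638.38 + $145.09 + $12.28 + $337.77 + $6.14 + $202.90 = $1,897.96
Net pay = $6,141.19 − $1,897.96 = $4,243.23

$4,243.23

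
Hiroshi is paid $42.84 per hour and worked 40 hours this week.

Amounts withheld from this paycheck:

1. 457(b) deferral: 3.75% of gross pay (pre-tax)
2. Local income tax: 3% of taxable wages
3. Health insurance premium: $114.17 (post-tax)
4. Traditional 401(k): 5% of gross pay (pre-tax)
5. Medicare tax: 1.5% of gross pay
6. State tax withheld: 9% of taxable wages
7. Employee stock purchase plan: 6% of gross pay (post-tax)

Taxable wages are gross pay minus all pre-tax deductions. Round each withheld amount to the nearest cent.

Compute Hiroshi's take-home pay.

Gross pay: 40 × $42.84 = $1713.60
Traditional 401(k): $1713.60 × 0.05 = $85.68
457(b) deferral: $1713.60 × 0.0375 = $64.26
Pre-tax total = $85.68 + $64.26 = $149.94
Taxable wages = $1713.60 − $149.94 = $1563.66
State tax withheld: $1563.66 × 0.09 = $140.73
Local income tax: $1563.66 × 0.03 = $46.91
Medicare tax: $1713.60 × 0.015 = $25.70
Health insurance premium: $114.17
Employee stock purchase plan: $1713.60 × 0.06 = $102.82
Total deductions = $85.68 + $64.26 + $140.73 + $46.91 + $25.70 + $114.17 + $102.82 = $580.27
Net pay = $1713.60 − $580.27 = $1133.33

$1133.33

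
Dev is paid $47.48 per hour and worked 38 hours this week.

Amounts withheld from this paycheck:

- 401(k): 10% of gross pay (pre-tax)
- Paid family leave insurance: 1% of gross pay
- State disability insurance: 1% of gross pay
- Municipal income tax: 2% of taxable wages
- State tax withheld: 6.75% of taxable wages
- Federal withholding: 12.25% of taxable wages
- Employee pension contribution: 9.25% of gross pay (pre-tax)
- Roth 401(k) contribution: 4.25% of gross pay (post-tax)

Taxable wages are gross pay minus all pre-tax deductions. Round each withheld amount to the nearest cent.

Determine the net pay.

$1,038.22

Gross pay: 38 × $47.48 = $1,804.24
Employee pension contribution: $1,804.24 × 0.0925 = $166.89
401(k): $1,804.24 × 0.1 = $180.42
Pre-tax total = $166.89 + $180.42 = $347.31
Taxable wages = $1,804.24 − $347.31 = $1,456.93
Federal withholding: $1,456.93 × 0.1225 = $178.47
Municipal income tax: $1,456.93 × 0.02 = $29.14
State tax withheld: $1,456.93 × 0.0675 = $98.34
Paid family leave insurance: $1,804.24 × 0.01 = $18.04
State disability insurance: $1,804.24 × 0.01 = $18.04
Roth 401(k) contribution: $1,804.24 × 0.0425 = $76.68
Total deductions = $166.89 + $180.42 + $178.47 + $29.14 + $98.34 + $18.04 + $18.04 + $76.68 = $766.02
Net pay = $1,804.24 − $766.02 = $1,038.22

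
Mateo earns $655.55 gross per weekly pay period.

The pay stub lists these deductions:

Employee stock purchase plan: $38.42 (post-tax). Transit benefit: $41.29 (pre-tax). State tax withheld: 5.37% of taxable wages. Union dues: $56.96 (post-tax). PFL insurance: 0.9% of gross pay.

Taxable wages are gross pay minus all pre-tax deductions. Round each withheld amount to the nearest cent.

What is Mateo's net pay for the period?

$479.99

Transit benefit: $41.29
Taxable wages = $655.55 − $41.29 = $614.26
State tax withheld: $614.26 × 0.0537 = $32.99
PFL insurance: $655.55 × 0.009 = $5.90
Employee stock purchase plan: $38.42
Union dues: $56.96
Total deductions = $41.29 + $32.99 + $5.90 + $38.42 + $56.96 = $175.56
Net pay = $655.55 − $175.56 = $479.99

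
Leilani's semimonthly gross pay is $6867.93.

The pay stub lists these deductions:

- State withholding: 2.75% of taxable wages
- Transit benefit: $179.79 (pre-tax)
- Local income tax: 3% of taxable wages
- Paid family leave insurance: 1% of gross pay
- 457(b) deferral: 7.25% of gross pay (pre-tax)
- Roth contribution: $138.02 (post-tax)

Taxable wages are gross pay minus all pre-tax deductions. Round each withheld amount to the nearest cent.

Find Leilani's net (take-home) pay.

457(b) deferral: $6867.93 × 0.0725 = $497.92
Transit benefit: $179.79
Pre-tax total = $497.92 + $179.79 = $677.71
Taxable wages = $6867.93 − $677.71 = $6190.22
Local income tax: $6190.22 × 0.03 = $185.71
State withholding: $6190.22 × 0.0275 = $170.23
Paid family leave insurance: $6867.93 × 0.01 = $68.68
Roth contribution: $138.02
Total deductions = $497.92 + $179.79 + $185.71 + $170.23 + $68.68 + $138.02 = $1240.35
Net pay = $6867.93 − $1240.35 = $5627.58

$5627.58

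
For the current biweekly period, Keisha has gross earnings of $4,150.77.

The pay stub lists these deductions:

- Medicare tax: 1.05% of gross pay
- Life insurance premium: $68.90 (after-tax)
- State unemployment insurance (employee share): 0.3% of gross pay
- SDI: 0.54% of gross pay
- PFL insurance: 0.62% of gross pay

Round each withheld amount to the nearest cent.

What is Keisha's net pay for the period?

Medicare tax: $4,150.77 × 0.0105 = $43.58
State unemployment insurance (employee share): $4,150.77 × 0.003 = $12.45
PFL insurance: $4,150.77 × 0.0062 = $25.73
SDI: $4,150.77 × 0.0054 = $22.41
Life insurance premium: $68.90
Total deductions = $43.58 + $12.45 + $25.73 + $22.41 + $68.90 = $173.07
Net pay = $4,150.77 − $173.07 = $3,977.70

$3,977.70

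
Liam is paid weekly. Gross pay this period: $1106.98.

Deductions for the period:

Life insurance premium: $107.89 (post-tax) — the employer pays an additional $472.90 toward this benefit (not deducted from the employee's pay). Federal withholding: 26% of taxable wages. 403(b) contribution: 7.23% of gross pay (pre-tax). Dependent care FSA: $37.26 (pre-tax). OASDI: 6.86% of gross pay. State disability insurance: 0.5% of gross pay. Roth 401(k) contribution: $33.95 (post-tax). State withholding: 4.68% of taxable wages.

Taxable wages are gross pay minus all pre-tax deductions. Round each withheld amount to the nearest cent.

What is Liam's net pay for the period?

$462.74

Dependent care FSA: $37.26
403(b) contribution: $1106.98 × 0.0723 = $80.03
Pre-tax total = $37.26 + $80.03 = $117.29
Taxable wages = $1106.98 − $117.29 = $989.69
Federal withholding: $989.69 × 0.26 = $257.32
State withholding: $989.69 × 0.0468 = $46.32
State disability insurance: $1106.98 × 0.005 = $5.53
OASDI: $1106.98 × 0.0686 = $75.94
Life insurance premium: $107.89
Roth 401(k) contribution: $33.95
(Employer's $472.90 toward life insurance premium is not withheld from the employee.)
Total deductions = $37.26 + $80.03 + $257.32 + $46.32 + $5.53 + $75.94 + $107.89 + $33.95 = $644.24
Net pay = $1106.98 − $644.24 = $462.74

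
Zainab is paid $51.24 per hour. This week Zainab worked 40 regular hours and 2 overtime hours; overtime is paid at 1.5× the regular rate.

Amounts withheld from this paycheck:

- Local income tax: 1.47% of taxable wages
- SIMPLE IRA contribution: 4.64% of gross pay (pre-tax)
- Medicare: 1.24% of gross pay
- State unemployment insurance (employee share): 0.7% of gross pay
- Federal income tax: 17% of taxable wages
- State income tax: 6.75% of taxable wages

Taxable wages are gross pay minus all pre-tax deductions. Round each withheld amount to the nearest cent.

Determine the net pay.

$1528.45

Regular pay: 40 × $51.24 = $2049.60
Overtime pay: 2 × $51.24 × 1.5 = $153.72
Gross pay = $2049.60 + $153.72 = $2203.32
SIMPLE IRA contribution: $2203.32 × 0.0464 = $102.23
Taxable wages = $2203.32 − $102.23 = $2101.09
Federal income tax: $2101.09 × 0.17 = $357.19
Local income tax: $2101.09 × 0.0147 = $30.89
State income tax: $2101.09 × 0.0675 = $141.82
Medicare: $2203.32 × 0.0124 = $27.32
State unemployment insurance (employee share): $2203.32 × 0.007 = $15.42
Total deductions = $102.23 + $357.19 + $30.89 + $141.82 + $27.32 + $15.42 = $674.87
Net pay = $2203.32 − $674.87 = $1528.45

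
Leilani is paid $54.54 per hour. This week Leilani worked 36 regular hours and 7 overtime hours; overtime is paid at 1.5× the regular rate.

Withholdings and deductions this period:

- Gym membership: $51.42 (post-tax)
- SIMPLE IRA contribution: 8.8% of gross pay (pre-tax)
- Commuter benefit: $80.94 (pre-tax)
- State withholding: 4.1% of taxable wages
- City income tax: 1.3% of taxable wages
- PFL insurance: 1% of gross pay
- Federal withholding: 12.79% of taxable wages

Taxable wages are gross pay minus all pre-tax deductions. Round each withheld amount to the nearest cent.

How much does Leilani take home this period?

Regular pay: 36 × $54.54 = $1,963.44
Overtime pay: 7 × $54.54 × 1.5 = $572.67
Gross pay = $1,963.44 + $572.67 = $2,536.11
SIMPLE IRA contribution: $2,536.11 × 0.088 = $223.18
Commuter benefit: $80.94
Pre-tax total = $223.18 + $80.94 = $304.12
Taxable wages = $2,536.11 − $304.12 = $2,231.99
City income tax: $2,231.99 × 0.013 = $29.02
Federal withholding: $2,231.99 × 0.1279 = $285.47
State withholding: $2,231.99 × 0.041 = $91.51
PFL insurance: $2,536.11 × 0.01 = $25.36
Gym membership: $51.42
Total deductions = $223.18 + $80.94 + $29.02 + $285.47 + $91.51 + $25.36 + $51.42 = $786.90
Net pay = $2,536.11 − $786.90 = $1,749.21

$1,749.21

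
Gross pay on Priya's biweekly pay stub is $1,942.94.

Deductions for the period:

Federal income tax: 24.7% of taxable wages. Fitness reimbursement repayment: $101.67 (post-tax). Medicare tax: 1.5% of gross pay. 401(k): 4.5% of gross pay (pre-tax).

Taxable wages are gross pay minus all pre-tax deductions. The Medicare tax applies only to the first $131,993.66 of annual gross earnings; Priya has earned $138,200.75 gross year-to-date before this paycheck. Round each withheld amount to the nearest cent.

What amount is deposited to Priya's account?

$1,295.53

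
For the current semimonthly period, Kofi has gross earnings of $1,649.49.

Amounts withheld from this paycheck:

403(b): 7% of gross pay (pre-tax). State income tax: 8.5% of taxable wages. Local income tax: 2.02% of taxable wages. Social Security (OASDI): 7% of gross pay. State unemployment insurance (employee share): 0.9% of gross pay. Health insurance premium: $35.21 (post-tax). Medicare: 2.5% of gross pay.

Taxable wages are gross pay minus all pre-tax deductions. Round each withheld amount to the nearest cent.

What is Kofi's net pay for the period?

403(b): $1,649.49 × 0.07 = $115.46
Taxable wages = $1,649.49 − $115.46 = $1,534.03
State income tax: $1,534.03 × 0.085 = $130.39
Local income tax: $1,534.03 × 0.0202 = $30.99
State unemployment insurance (employee share): $1,649.49 × 0.009 = $14.85
Social Security (OASDI): $1,649.49 × 0.07 = $115.46
Medicare: $1,649.49 × 0.025 = $41.24
Health insurance premium: $35.21
Total deductions = $115.46 + $130.39 + $30.99 + $14.85 + $115.46 + $41.24 + $35.21 = $483.60
Net pay = $1,649.49 − $483.60 = $1,165.89

$1,165.89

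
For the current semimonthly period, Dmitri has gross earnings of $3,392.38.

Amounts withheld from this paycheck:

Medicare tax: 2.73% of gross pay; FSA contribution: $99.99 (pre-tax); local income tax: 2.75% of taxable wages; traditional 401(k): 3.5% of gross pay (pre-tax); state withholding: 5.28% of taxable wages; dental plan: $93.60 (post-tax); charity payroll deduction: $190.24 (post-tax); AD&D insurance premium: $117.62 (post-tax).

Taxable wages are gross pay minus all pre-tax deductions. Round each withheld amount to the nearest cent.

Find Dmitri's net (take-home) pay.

$2,424.74

Traditional 401(k): $3,392.38 × 0.035 = $118.73
FSA contribution: $99.99
Pre-tax total = $118.73 + $99.99 = $218.72
Taxable wages = $3,392.38 − $218.72 = $3,173.66
State withholding: $3,173.66 × 0.0528 = $167.57
Local income tax: $3,173.66 × 0.0275 = $87.28
Medicare tax: $3,392.38 × 0.0273 = $92.61
Charity payroll deduction: $190.24
Dental plan: $93.60
AD&D insurance premium: $117.62
Total deductions = $118.73 + $99.99 + $167.57 + $87.28 + $92.61 + $190.24 + $93.60 + $117.62 = $967.64
Net pay = $3,392.38 − $967.64 = $2,424.74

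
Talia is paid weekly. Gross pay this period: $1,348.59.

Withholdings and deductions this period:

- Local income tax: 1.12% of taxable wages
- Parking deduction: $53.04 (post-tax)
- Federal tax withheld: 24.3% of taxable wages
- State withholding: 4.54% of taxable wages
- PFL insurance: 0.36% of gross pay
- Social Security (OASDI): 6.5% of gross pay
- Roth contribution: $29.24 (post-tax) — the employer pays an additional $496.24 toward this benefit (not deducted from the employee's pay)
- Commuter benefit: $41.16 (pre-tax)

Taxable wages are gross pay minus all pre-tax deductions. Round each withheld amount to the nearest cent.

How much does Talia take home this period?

$740.93

Commuter benefit: $41.16
Taxable wages = $1,348.59 − $41.16 = $1,307.43
State withholding: $1,307.43 × 0.0454 = $59.36
Local income tax: $1,307.43 × 0.0112 = $14.64
Federal tax withheld: $1,307.43 × 0.243 = $317.71
PFL insurance: $1,348.59 × 0.0036 = $4.85
Social Security (OASDI): $1,348.59 × 0.065 = $87.66
Roth contribution: $29.24
Parking deduction: $53.04
(Employer's $496.24 toward Roth contribution is not withheld from the employee.)
Total deductions = $41.16 + $59.36 + $14.64 + $317.71 + $4.85 + $87.66 + $29.24 + $53.04 = $607.66
Net pay = $1,348.59 − $607.66 = $740.93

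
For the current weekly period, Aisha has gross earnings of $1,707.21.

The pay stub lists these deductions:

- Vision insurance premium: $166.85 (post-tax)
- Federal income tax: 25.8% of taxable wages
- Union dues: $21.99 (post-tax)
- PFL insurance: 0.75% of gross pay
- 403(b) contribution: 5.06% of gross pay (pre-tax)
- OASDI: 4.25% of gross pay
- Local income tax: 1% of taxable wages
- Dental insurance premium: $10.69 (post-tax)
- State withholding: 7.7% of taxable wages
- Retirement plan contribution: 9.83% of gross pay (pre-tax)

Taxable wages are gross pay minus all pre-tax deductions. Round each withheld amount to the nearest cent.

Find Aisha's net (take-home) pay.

403(b) contribution: $1,707.21 × 0.0506 = $86.38
Retirement plan contribution: $1,707.21 × 0.0983 = $167.82
Pre-tax total = $86.38 + $167.82 = $254.20
Taxable wages = $1,707.21 − $254.20 = $1,453.01
State withholding: $1,453.01 × 0.077 = $111.88
Local income tax: $1,453.01 × 0.01 = $14.53
Federal income tax: $1,453.01 × 0.258 = $374.88
OASDI: $1,707.21 × 0.0425 = $72.56
PFL insurance: $1,707.21 × 0.0075 = $12.80
Vision insurance premium: $166.85
Dental insurance premium: $10.69
Union dues: $21.99
Total deductions = $86.38 + $167.82 + $111.88 + $14.53 + $374.88 + $72.56 + $12.80 + $166.85 + $10.69 + $21.99 = $1,040.38
Net pay = $1,707.21 − $1,040.38 = $666.83

$666.83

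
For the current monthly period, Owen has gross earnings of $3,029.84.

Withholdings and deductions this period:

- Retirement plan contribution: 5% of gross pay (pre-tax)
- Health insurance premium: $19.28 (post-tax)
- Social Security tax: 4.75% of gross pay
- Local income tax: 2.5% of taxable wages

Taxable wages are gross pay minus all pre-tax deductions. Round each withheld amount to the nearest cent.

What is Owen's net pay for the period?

$2,643.19

Retirement plan contribution: $3,029.84 × 0.05 = $151.49
Taxable wages = $3,029.84 − $151.49 = $2,878.35
Local income tax: $2,878.35 × 0.025 = $71.96
Social Security tax: $3,029.84 × 0.0475 = $143.92
Health insurance premium: $19.28
Total deductions = $151.49 + $71.96 + $143.92 + $19.28 = $386.65
Net pay = $3,029.84 − $386.65 = $2,643.19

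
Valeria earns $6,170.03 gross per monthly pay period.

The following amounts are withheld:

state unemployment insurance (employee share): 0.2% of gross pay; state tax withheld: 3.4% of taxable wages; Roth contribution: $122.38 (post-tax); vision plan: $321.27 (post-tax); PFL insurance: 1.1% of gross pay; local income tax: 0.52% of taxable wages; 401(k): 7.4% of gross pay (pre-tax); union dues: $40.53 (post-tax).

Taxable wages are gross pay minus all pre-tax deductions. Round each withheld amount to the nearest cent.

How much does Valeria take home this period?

$4,925.09

401(k): $6,170.03 × 0.074 = $456.58
Taxable wages = $6,170.03 − $456.58 = $5,713.45
State tax withheld: $5,713.45 × 0.034 = $194.26
Local income tax: $5,713.45 × 0.0052 = $29.71
State unemployment insurance (employee share): $6,170.03 × 0.002 = $12.34
PFL insurance: $6,170.03 × 0.011 = $67.87
Union dues: $40.53
Roth contribution: $122.38
Vision plan: $321.27
Total deductions = $456.58 + $194.26 + $29.71 + $12.34 + $67.87 + $40.53 + $122.38 + $321.27 = $1,244.94
Net pay = $6,170.03 − $1,244.94 = $4,925.09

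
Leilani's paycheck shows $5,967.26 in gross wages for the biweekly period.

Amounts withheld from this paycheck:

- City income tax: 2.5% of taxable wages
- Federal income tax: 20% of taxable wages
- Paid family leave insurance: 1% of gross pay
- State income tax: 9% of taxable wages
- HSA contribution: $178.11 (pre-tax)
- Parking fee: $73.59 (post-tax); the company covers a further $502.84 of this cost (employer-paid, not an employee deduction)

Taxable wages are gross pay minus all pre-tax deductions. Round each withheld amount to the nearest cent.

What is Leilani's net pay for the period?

$3,832.31

HSA contribution: $178.11
Taxable wages = $5,967.26 − $178.11 = $5,789.15
Federal income tax: $5,789.15 × 0.2 = $1,157.83
City income tax: $5,789.15 × 0.025 = $144.73
State income tax: $5,789.15 × 0.09 = $521.02
Paid family leave insurance: $5,967.26 × 0.01 = $59.67
Parking fee: $73.59
(Employer's $502.84 toward parking fee is not withheld from the employee.)
Total deductions = $178.11 + $1,157.83 + $144.73 + $521.02 + $59.67 + $73.59 = $2,134.95
Net pay = $5,967.26 − $2,134.95 = $3,832.31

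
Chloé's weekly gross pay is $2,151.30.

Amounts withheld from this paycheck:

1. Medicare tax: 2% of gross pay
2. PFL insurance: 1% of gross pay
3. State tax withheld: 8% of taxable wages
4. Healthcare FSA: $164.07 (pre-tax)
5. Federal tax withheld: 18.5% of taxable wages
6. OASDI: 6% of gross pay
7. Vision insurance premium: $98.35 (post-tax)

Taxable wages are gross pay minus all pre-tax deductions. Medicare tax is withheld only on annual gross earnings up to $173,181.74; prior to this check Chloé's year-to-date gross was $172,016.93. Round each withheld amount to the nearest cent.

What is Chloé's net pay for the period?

Healthcare FSA: $164.07
Taxable wages = $2,151.30 − $164.07 = $1,987.23
Federal tax withheld: $1,987.23 × 0.185 = $367.64
State tax withheld: $1,987.23 × 0.08 = $158.98
PFL insurance: $2,151.30 × 0.01 = $21.51
OASDI: $2,151.30 × 0.06 = $129.08
Medicare tax: only $173,181.74 − $172,016.93 = $1,164.81 of this check is subject → $1,164.81 × 0.02 = $23.30
Vision insurance premium: $98.35
Total deductions = $164.07 + $367.64 + $158.98 + $21.51 + $129.08 + $23.30 + $98.35 = $962.93
Net pay = $2,151.30 − $962.93 = $1,188.37

$1,188.37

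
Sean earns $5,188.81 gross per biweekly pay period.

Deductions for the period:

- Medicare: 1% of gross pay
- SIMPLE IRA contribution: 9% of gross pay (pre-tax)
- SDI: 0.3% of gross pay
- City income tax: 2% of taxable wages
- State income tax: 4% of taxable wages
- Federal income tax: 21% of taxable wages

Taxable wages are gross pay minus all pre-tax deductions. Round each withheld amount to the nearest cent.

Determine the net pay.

$3,379.47

SIMPLE IRA contribution: $5,188.81 × 0.09 = $466.99
Taxable wages = $5,188.81 − $466.99 = $4,721.82
Federal income tax: $4,721.82 × 0.21 = $991.58
City income tax: $4,721.82 × 0.02 = $94.44
State income tax: $4,721.82 × 0.04 = $188.87
SDI: $5,188.81 × 0.003 = $15.57
Medicare: $5,188.81 × 0.01 = $51.89
Total deductions = $466.99 + $991.58 + $94.44 + $188.87 + $15.57 + $51.89 = $1,809.34
Net pay = $5,188.81 − $1,809.34 = $3,379.47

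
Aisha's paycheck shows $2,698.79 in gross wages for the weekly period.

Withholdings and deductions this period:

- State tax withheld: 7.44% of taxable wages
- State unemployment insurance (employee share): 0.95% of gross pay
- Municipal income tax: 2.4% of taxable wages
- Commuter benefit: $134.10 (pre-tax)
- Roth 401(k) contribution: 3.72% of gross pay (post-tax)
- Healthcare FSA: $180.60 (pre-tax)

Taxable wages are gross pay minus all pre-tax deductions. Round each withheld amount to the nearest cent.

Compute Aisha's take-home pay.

$2,023.46

Healthcare FSA: $180.60
Commuter benefit: $134.10
Pre-tax total = $180.60 + $134.10 = $314.70
Taxable wages = $2,698.79 − $314.70 = $2,384.09
Municipal income tax: $2,384.09 × 0.024 = $57.22
State tax withheld: $2,384.09 × 0.0744 = $177.38
State unemployment insurance (employee share): $2,698.79 × 0.0095 = $25.64
Roth 401(k) contribution: $2,698.79 × 0.0372 = $100.39
Total deductions = $180.60 + $134.10 + $57.22 + $177.38 + $25.64 + $100.39 = $675.33
Net pay = $2,698.79 − $675.33 = $2,023.46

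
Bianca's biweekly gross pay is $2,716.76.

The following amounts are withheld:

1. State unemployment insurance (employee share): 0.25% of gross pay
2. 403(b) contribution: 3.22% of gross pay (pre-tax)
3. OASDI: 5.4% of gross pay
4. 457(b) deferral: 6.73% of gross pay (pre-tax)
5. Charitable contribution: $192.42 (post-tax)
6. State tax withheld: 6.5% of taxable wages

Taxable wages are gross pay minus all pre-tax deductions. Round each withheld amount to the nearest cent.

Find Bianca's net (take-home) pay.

457(b) deferral: $2,716.76 × 0.0673 = $182.84
403(b) contribution: $2,716.76 × 0.0322 = $87.48
Pre-tax total = $182.84 + $87.48 = $270.32
Taxable wages = $2,716.76 − $270.32 = $2,446.44
State tax withheld: $2,446.44 × 0.065 = $159.02
OASDI: $2,716.76 × 0.054 = $146.71
State unemployment insurance (employee share): $2,716.76 × 0.0025 = $6.79
Charitable contribution: $192.42
Total deductions = $182.84 + $87.48 + $159.02 + $146.71 + $6.79 + $192.42 = $775.26
Net pay = $2,716.76 − $775.26 = $1,941.50

$1,941.50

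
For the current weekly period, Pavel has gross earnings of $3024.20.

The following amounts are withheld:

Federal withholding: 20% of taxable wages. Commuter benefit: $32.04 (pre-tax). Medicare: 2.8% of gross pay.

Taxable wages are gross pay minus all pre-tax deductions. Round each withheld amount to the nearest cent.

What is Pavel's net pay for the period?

Commuter benefit: $32.04
Taxable wages = $3024.20 − $32.04 = $2992.16
Federal withholding: $2992.16 × 0.2 = $598.43
Medicare: $3024.20 × 0.028 = $84.68
Total deductions = $32.04 + $598.43 + $84.68 = $715.15
Net pay = $3024.20 − $715.15 = $2309.05

$2309.05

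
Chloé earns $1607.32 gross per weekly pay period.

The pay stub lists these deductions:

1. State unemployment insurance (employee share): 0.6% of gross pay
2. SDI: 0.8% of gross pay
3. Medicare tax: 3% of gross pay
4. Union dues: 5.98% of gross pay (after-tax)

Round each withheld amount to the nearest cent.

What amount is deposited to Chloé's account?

$1440.48

State unemployment insurance (employee share): $1607.32 × 0.006 = $9.64
Medicare tax: $1607.32 × 0.03 = $48.22
SDI: $1607.32 × 0.008 = $12.86
Union dues: $1607.32 × 0.0598 = $96.12
Total deductions = $9.64 + $48.22 + $12.86 + $96.12 = $166.84
Net pay = $1607.32 − $166.84 = $1440.48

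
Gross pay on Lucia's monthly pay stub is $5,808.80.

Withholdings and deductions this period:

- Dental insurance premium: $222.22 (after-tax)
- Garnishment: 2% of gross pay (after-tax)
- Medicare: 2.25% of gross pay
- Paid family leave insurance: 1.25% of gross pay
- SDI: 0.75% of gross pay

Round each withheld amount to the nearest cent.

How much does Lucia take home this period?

$5,223.52

Paid family leave insurance: $5,808.80 × 0.0125 = $72.61
SDI: $5,808.80 × 0.0075 = $43.57
Medicare: $5,808.80 × 0.0225 = $130.70
Garnishment: $5,808.80 × 0.02 = $116.18
Dental insurance premium: $222.22
Total deductions = $72.61 + $43.57 + $130.70 + $116.18 + $222.22 = $585.28
Net pay = $5,808.80 − $585.28 = $5,223.52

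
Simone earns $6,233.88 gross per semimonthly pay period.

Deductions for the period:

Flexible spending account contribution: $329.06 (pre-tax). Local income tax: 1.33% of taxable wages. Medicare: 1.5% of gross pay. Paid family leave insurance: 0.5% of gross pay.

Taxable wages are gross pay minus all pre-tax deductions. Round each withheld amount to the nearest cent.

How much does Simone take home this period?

Flexible spending account contribution: $329.06
Taxable wages = $6,233.88 − $329.06 = $5,904.82
Local income tax: $5,904.82 × 0.0133 = $78.53
Medicare: $6,233.88 × 0.015 = $93.51
Paid family leave insurance: $6,233.88 × 0.005 = $31.17
Total deductions = $329.06 + $78.53 + $93.51 + $31.17 = $532.27
Net pay = $6,233.88 − $532.27 = $5,701.61

$5,701.61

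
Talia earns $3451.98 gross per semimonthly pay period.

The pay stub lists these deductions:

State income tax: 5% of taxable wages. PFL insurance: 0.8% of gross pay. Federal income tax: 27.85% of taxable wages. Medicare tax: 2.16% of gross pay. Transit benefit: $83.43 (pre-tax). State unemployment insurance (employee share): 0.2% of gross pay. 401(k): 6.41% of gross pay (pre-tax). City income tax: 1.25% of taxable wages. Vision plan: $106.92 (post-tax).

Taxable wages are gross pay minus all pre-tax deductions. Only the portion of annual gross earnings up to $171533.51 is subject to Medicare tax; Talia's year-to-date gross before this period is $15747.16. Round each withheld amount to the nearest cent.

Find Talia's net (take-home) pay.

$1858.06

Transit benefit: $83.43
401(k): $3451.98 × 0.0641 = $221.27
Pre-tax total = $83.43 + $221.27 = $304.70
Taxable wages = $3451.98 − $304.70 = $3147.28
Federal income tax: $3147.28 × 0.2785 = $876.52
State income tax: $3147.28 × 0.05 = $157.36
City income tax: $3147.28 × 0.0125 = $39.34
State unemployment insurance (employee share): $3451.98 × 0.002 = $6.90
Medicare tax: cap not yet reached, full $3451.98 is subject → $3451.98 × 0.0216 = $74.56
PFL insurance: $3451.98 × 0.008 = $27.62
Vision plan: $106.92
Total deductions = $83.43 + $221.27 + $876.52 + $157.36 + $39.34 + $6.90 + $74.56 + $27.62 + $106.92 = $1593.92
Net pay = $3451.98 − $1593.92 = $1858.06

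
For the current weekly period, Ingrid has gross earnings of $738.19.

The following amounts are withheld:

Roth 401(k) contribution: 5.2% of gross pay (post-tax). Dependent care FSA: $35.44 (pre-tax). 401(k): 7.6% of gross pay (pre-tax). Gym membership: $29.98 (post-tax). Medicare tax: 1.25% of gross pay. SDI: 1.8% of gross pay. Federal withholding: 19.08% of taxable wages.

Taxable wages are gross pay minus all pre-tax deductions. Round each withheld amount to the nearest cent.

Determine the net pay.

Dependent care FSA: $35.44
401(k): $738.19 × 0.076 = $56.10
Pre-tax total = $35.44 + $56.10 = $91.54
Taxable wages = $738.19 − $91.54 = $646.65
Federal withholding: $646.65 × 0.1908 = $123.38
Medicare tax: $738.19 × 0.0125 = $9.23
SDI: $738.19 × 0.018 = $13.29
Gym membership: $29.98
Roth 401(k) contribution: $738.19 × 0.052 = $38.39
Total deductions = $35.44 + $56.10 + $123.38 + $9.23 + $13.29 + $29.98 + $38.39 = $305.81
Net pay = $738.19 − $305.81 = $432.38

$432.38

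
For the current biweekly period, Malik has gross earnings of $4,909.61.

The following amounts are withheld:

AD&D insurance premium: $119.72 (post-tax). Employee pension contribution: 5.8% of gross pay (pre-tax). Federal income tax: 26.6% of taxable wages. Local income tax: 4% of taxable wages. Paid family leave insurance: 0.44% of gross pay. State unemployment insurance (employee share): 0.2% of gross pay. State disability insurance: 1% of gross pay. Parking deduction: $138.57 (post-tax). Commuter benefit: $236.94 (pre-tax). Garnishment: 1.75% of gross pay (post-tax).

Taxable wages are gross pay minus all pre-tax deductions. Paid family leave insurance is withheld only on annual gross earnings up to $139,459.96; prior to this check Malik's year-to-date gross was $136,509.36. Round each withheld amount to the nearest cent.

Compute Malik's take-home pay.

Employee pension contribution: $4,909.61 × 0.058 = $284.76
Commuter benefit: $236.94
Pre-tax total = $284.76 + $236.94 = $521.70
Taxable wages = $4,909.61 − $521.70 = $4,387.91
Federal income tax: $4,387.91 × 0.266 = $1,167.18
Local income tax: $4,387.91 × 0.04 = $175.52
Paid family leave insurance: only $139,459.96 − $136,509.36 = $2,950.60 of this check is subject → $2,950.60 × 0.0044 = $12.98
State unemployment insurance (employee share): $4,909.61 × 0.002 = $9.82
State disability insurance: $4,909.61 × 0.01 = $49.10
Garnishment: $4,909.61 × 0.0175 = $85.92
AD&D insurance premium: $119.72
Parking deduction: $138.57
Total deductions = $284.76 + $236.94 + $1,167.18 + $175.52 + $12.98 + $9.82 + $49.10 + $85.92 + $119.72 + $138.57 = $2,280.51
Net pay = $4,909.61 − $2,280.51 = $2,629.10

$2,629.10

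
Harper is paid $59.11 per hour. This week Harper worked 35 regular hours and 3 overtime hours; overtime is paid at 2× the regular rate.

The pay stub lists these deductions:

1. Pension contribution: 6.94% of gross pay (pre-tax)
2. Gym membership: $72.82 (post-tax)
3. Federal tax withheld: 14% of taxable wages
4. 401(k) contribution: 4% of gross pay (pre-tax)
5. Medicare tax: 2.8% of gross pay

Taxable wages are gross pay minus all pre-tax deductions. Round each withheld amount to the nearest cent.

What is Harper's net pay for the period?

Regular pay: 35 × $59.11 = $2068.85
Overtime pay: 3 × $59.11 × 2 = $354.66
Gross pay = $2068.85 + $354.66 = $2423.51
401(k) contribution: $2423.51 × 0.04 = $96.94
Pension contribution: $2423.51 × 0.0694 = $168.19
Pre-tax total = $96.94 + $168.19 = $265.13
Taxable wages = $2423.51 − $265.13 = $2158.38
Federal tax withheld: $2158.38 × 0.14 = $302.17
Medicare tax: $2423.51 × 0.028 = $67.86
Gym membership: $72.82
Total deductions = $96.94 + $168.19 + $302.17 + $67.86 + $72.82 = $707.98
Net pay = $2423.51 − $707.98 = $1715.53

$1715.53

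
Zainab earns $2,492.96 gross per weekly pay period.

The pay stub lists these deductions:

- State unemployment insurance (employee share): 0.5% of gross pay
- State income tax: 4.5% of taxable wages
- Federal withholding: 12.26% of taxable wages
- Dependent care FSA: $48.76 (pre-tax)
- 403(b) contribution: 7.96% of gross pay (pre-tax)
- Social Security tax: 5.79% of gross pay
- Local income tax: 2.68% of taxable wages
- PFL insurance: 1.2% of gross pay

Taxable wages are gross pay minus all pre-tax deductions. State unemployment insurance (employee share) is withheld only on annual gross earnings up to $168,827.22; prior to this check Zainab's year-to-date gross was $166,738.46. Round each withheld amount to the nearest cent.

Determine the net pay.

$1,624.48

403(b) contribution: $2,492.96 × 0.0796 = $198.44
Dependent care FSA: $48.76
Pre-tax total = $198.44 + $48.76 = $247.20
Taxable wages = $2,492.96 − $247.20 = $2,245.76
Local income tax: $2,245.76 × 0.0268 = $60.19
State income tax: $2,245.76 × 0.045 = $101.06
Federal withholding: $2,245.76 × 0.1226 = $275.33
PFL insurance: $2,492.96 × 0.012 = $29.92
State unemployment insurance (employee share): only $168,827.22 − $166,738.46 = $2,088.76 of this check is subject → $2,088.76 × 0.005 = $10.44
Social Security tax: $2,492.96 × 0.0579 = $144.34
Total deductions = $198.44 + $48.76 + $60.19 + $101.06 + $275.33 + $29.92 + $10.44 + $144.34 = $868.48
Net pay = $2,492.96 − $868.48 = $1,624.48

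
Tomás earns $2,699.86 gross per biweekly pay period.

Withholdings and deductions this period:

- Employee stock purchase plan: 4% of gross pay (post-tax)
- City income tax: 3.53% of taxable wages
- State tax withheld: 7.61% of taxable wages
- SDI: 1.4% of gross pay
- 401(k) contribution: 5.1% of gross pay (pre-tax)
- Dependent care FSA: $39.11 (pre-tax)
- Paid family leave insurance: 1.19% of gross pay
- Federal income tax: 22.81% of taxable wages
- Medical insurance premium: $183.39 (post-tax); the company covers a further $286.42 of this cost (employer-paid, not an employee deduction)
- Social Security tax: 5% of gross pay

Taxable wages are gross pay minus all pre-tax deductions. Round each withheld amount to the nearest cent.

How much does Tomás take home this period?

$1,170.19

401(k) contribution: $2,699.86 × 0.051 = $137.69
Dependent care FSA: $39.11
Pre-tax total = $137.69 + $39.11 = $176.80
Taxable wages = $2,699.86 − $176.80 = $2,523.06
Federal income tax: $2,523.06 × 0.2281 = $575.51
State tax withheld: $2,523.06 × 0.0761 = $192.00
City income tax: $2,523.06 × 0.0353 = $89.06
Social Security tax: $2,699.86 × 0.05 = $134.99
Paid family leave insurance: $2,699.86 × 0.0119 = $32.13
SDI: $2,699.86 × 0.014 = $37.80
Medical insurance premium: $183.39
Employee stock purchase plan: $2,699.86 × 0.04 = $107.99
(Employer's $286.42 toward medical insurance premium is not withheld from the employee.)
Total deductions = $137.69 + $39.11 + $575.51 + $192.00 + $89.06 + $134.99 + $32.13 + $37.80 + $183.39 + $107.99 = $1,529.67
Net pay = $2,699.86 − $1,529.67 = $1,170.19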